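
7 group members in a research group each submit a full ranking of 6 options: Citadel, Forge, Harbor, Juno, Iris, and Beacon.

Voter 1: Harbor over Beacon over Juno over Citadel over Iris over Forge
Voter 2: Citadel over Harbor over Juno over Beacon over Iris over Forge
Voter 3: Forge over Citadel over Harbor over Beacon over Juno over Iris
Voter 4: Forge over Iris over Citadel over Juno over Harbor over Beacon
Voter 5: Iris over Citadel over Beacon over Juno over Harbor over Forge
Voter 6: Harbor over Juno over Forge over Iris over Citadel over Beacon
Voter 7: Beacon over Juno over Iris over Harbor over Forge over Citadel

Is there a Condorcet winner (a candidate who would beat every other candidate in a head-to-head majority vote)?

No

Head-to-head results (7 voters total):
Citadel vs Forge: Forge wins 4–3.
Citadel vs Harbor: Citadel wins 4–3.
Citadel vs Juno: Citadel wins 4–3.
Citadel vs Iris: Iris wins 4–3.
Citadel vs Beacon: Citadel wins 5–2.
Forge vs Harbor: Harbor wins 5–2.
Forge vs Juno: Juno wins 5–2.
Forge vs Iris: Iris wins 4–3.
Forge vs Beacon: Beacon wins 4–3.
Harbor vs Juno: Harbor wins 4–3.
Harbor vs Iris: Harbor wins 4–3.
Harbor vs Beacon: Harbor wins 5–2.
Juno vs Iris: Juno wins 5–2.
Juno vs Beacon: Beacon wins 4–3.
Iris vs Beacon: Beacon wins 4–3.
No candidate beats all others: Citadel beats Harbor beats Forge beats Citadel, a majority cycle.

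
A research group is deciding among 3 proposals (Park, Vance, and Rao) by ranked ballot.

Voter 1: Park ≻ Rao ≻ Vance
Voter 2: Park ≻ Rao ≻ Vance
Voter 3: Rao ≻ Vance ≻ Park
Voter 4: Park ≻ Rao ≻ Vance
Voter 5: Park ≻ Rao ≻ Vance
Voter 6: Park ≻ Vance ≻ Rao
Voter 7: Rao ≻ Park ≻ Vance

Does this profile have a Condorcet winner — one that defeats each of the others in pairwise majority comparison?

Yes

Head-to-head results (7 voters total):
Park vs Vance: Park wins 6–1.
Park vs Rao: Park wins 5–2.
Vance vs Rao: Rao wins 6–1.
Park beats each rival — Vance (6–1), Rao (5–2) — so Park is the Condorcet winner.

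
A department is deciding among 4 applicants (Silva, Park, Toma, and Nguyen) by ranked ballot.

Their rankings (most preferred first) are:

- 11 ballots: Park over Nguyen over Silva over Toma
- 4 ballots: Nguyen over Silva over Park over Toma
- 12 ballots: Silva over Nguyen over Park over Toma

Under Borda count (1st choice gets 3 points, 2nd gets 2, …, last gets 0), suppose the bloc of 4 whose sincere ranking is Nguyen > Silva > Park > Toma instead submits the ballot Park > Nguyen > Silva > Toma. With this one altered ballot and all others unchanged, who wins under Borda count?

Borda totals with the altered ballot: Silva 51, Park 57, Toma 0, Nguyen 54.
The switch changes the winner from Nguyen to Park.

Park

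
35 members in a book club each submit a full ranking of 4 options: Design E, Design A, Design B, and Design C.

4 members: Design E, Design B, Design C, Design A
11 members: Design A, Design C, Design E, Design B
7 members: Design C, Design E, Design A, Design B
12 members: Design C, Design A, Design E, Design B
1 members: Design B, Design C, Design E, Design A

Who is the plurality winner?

Design C

First-place vote totals:
  Design E: 4
  Design A: 11
  Design B: 1
  Design C: 19
Design C has the most first-place votes.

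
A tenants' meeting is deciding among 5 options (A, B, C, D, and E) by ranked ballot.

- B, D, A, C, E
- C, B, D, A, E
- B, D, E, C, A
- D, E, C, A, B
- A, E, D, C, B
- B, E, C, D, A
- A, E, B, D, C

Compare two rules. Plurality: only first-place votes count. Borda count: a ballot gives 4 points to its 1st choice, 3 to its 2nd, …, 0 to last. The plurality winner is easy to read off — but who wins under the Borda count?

Plurality first-place counts: A 2, B 3, C 1, D 1, E 0 → B.
Borda totals: A 12, B 17, C 11, D 16, E 14 → B.

B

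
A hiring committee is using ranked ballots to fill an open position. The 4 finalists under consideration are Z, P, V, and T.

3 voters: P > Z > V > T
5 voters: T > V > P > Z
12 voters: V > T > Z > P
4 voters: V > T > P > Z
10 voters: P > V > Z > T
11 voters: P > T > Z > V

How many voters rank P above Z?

33

Ballots ranking P above Z: 3+5+4+10+11 = 33.
Ballots ranking Z above P: 12.
So 33 of 45 voters prefer P to Z.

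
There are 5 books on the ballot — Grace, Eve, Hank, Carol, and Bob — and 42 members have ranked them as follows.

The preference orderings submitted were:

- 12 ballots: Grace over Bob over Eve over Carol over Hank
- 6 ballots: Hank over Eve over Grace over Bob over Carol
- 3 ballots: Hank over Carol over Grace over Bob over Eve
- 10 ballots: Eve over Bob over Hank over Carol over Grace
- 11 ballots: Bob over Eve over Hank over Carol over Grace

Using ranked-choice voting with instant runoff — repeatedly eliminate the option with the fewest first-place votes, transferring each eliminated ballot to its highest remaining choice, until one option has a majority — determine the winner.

Round 1: Grace 12, Bob 11, Eve 10, Hank 9, Carol 0. Carol has the fewest and is eliminated.
Round 2: Grace 12, Bob 11, Eve 10, Hank 9. Hank has the fewest and is eliminated.
Round 3: Eve 16, Grace 15, Bob 11. Bob has the fewest and is eliminated.
Round 4: Eve 27, Grace 15. Eve has a majority.

Eve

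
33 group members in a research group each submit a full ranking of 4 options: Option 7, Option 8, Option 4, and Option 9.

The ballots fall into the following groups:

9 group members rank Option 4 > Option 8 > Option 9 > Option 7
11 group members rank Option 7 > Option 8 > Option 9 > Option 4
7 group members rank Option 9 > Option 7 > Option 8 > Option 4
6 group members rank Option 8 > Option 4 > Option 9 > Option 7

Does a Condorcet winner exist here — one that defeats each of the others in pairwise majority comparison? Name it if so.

Head-to-head results (33 voters total):
Option 7 vs Option 8: Option 7 wins 18–15.
Option 7 vs Option 4: Option 7 wins 18–15.
Option 7 vs Option 9: Option 9 wins 22–11.
Option 8 vs Option 4: Option 8 wins 24–9.
Option 8 vs Option 9: Option 8 wins 26–7.
Option 4 vs Option 9: Option 9 wins 18–15.
No candidate beats all others: Option 7 beats Option 8 beats Option 9 beats Option 7, a majority cycle.

None — there is no Condorcet winner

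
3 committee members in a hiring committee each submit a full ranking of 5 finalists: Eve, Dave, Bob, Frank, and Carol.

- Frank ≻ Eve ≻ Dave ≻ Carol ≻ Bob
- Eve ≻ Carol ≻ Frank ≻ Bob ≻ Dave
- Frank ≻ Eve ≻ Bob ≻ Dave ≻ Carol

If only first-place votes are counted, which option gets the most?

First-place vote totals:
  Eve: 1
  Dave: 0
  Bob: 0
  Frank: 2
  Carol: 0
Frank has the most first-place votes.

Frank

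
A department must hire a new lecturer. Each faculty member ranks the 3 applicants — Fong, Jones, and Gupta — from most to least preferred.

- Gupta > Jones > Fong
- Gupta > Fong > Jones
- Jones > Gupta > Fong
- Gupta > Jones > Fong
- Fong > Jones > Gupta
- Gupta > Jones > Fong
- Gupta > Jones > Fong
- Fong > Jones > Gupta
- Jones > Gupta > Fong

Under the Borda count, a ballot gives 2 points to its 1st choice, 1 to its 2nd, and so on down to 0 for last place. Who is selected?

Gupta

Borda scores:
  Fong: 0 + 1 + 0 + 0 + 2 + 0 + 0 + 2 + 0 = 5
  Jones: 1 + 0 + 2 + 1 + 1 + 1 + 1 + 1 + 2 = 10
  Gupta: 2 + 2 + 1 + 2 + 0 + 2 + 2 + 0 + 1 = 12
Gupta has the highest total.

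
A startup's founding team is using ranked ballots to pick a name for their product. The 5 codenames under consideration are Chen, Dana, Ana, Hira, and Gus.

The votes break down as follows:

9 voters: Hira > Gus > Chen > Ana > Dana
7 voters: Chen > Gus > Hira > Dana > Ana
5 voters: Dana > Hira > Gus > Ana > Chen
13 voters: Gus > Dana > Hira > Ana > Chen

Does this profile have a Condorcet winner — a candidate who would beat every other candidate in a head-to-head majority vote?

Head-to-head results (34 voters total):
Chen vs Dana: Dana wins 18–16.
Chen vs Ana: Ana wins 18–16.
Chen vs Hira: Hira wins 27–7.
Chen vs Gus: Gus wins 27–7.
Dana vs Ana: Dana wins 25–9.
Dana vs Hira: Dana wins 18–16.
Dana vs Gus: Gus wins 29–5.
Ana vs Hira: Hira wins 34–0.
Ana vs Gus: Gus wins 34–0.
Hira vs Gus: Gus wins 20–14.
Gus beats each rival — Chen (27–7), Dana (29–5), Ana (34–0), Hira (20–14) — so Gus is the Condorcet winner.

Yes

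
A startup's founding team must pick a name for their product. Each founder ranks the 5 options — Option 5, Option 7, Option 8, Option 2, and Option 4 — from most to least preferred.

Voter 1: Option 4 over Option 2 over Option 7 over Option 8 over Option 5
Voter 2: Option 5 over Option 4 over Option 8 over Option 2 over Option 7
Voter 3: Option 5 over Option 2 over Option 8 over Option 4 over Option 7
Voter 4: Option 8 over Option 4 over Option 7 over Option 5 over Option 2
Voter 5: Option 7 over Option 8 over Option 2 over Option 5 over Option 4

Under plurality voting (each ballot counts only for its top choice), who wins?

First-place vote totals:
  Option 5: 2
  Option 7: 1
  Option 8: 1
  Option 2: 0
  Option 4: 1
Option 5 has the most first-place votes.

Option 5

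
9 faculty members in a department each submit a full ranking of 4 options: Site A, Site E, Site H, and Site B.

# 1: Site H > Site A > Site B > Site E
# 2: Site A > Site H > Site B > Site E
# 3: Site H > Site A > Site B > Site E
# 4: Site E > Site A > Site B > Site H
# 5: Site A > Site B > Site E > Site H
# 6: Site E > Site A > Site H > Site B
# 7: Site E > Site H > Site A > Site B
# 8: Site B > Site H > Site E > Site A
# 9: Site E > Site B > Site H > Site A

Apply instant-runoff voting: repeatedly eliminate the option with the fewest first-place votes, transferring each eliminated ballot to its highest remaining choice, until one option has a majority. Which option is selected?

Site E

Round 1: Site E 4, Site A 2, Site H 2, Site B 1. Site B has the fewest and is eliminated.
Round 2: Site E 4, Site H 3, Site A 2. Site A has the fewest and is eliminated.
Round 3: Site E 5, Site H 4. Site E has a majority.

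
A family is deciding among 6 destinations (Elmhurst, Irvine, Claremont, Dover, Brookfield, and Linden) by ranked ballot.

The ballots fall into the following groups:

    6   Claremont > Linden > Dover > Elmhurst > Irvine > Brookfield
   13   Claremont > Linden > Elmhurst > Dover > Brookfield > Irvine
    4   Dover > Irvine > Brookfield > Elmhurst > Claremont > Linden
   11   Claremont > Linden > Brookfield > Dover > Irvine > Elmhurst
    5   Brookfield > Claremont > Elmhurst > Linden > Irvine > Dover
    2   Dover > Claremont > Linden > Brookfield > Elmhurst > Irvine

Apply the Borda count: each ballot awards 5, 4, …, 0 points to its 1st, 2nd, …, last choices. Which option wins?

Claremont

Borda scores:
  Elmhurst: 6·2 + 13·3 + 4·2 + 11·0 + 5·3 + 2·1 = 76
  Irvine: 6·1 + 13·0 + 4·4 + 11·1 + 5·1 + 2·0 = 38
  Claremont: 6·5 + 13·5 + 4·1 + 11·5 + 5·4 + 2·4 = 182
  Dover: 6·3 + 13·2 + 4·5 + 11·2 + 5·0 + 2·5 = 96
  Brookfield: 6·0 + 13·1 + 4·3 + 11·3 + 5·5 + 2·2 = 87
  Linden: 6·4 + 13·4 + 4·0 + 11·4 + 5·2 + 2·3 = 136
Claremont has the highest total.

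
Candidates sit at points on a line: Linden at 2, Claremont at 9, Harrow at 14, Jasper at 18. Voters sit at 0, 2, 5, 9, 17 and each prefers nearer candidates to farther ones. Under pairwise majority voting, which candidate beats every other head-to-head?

Linden

With single-peaked preferences on a line, the Condorcet winner is the candidate closest to the median voter.
The median voter (position 5) is closest to Linden at 2.
Check: Linden vs Claremont — voters closer to Linden: 3 of 5.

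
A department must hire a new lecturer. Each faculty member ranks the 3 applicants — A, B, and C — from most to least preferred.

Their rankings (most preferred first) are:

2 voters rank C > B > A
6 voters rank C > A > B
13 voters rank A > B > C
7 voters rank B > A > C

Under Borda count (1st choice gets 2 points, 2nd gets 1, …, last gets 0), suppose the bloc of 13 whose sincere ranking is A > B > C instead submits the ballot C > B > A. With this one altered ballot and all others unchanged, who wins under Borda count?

Borda totals with the altered ballot: A 13, B 29, C 42.
The switch changes the winner from A to C.

C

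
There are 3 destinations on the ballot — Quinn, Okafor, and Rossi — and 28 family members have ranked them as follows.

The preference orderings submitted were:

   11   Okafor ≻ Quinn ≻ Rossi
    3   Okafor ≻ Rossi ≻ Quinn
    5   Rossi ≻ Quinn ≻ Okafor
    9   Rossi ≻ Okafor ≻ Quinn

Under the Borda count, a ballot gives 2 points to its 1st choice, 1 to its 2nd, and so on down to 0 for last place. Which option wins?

Borda scores:
  Quinn: 11·1 + 3·0 + 5·1 + 9·0 = 16
  Okafor: 11·2 + 3·2 + 5·0 + 9·1 = 37
  Rossi: 11·0 + 3·1 + 5·2 + 9·2 = 31
Okafor has the highest total.

Okafor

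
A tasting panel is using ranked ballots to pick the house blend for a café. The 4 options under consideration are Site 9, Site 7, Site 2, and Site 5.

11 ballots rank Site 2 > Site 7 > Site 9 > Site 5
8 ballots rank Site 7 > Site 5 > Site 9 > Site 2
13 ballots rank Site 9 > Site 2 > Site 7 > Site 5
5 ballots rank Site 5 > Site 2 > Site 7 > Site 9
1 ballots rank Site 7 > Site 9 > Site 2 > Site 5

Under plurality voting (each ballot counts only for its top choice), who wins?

Site 9

First-place vote totals:
  Site 9: 13
  Site 7: 9
  Site 2: 11
  Site 5: 5
Site 9 has the most first-place votes.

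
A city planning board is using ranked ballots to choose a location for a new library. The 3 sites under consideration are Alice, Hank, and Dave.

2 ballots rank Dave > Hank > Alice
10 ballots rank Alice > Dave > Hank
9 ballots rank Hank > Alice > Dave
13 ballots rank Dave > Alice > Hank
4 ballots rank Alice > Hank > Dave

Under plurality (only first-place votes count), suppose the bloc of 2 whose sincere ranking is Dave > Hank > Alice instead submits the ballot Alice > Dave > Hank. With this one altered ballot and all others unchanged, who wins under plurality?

Alice

First-place totals with the altered ballot: Alice 16, Hank 9, Dave 13.
The switch changes the winner from Dave to Alice.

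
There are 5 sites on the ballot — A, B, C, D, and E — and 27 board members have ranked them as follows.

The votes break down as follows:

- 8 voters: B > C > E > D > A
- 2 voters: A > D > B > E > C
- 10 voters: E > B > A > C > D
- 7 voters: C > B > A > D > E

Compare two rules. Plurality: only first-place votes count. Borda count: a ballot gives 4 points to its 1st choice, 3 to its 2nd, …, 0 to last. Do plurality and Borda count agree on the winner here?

Plurality first-place counts: A 2, B 8, C 7, D 0, E 10 → E.
Borda totals: A 42, B 87, C 62, D 21, E 58 → B.
The two rules disagree: plurality picks E, Borda picks B.

No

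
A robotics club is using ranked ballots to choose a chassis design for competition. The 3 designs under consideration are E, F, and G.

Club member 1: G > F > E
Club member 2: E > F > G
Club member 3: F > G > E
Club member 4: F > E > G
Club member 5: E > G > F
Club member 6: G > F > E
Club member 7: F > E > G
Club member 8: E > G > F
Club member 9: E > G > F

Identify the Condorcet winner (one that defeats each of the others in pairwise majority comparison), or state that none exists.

Head-to-head results (9 voters total):
E vs F: F wins 5–4.
E vs G: E wins 6–3.
F vs G: G wins 5–4.
No candidate beats all others: E beats G beats F beats E, a majority cycle.

There is no Condorcet winner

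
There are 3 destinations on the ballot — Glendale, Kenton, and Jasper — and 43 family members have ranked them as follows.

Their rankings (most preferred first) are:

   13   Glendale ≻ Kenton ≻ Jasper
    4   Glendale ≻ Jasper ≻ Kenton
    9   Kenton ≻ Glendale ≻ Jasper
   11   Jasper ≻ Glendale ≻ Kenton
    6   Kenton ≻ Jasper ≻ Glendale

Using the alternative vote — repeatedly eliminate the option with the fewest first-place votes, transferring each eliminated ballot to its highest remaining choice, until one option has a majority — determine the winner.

Round 1: Glendale 17, Kenton 15, Jasper 11. Jasper has the fewest and is eliminated.
Round 2: Glendale 28, Kenton 15. Glendale has a majority.

Glendale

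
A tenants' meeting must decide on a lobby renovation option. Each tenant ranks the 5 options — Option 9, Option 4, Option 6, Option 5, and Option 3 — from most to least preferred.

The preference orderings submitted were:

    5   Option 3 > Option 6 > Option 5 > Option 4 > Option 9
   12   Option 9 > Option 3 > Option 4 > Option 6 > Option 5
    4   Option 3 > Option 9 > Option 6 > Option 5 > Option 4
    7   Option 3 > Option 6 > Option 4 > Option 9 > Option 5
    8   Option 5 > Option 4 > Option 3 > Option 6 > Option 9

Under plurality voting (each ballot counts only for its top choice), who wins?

Option 3

First-place vote totals:
  Option 9: 12
  Option 4: 0
  Option 6: 0
  Option 5: 8
  Option 3: 16
Option 3 has the most first-place votes.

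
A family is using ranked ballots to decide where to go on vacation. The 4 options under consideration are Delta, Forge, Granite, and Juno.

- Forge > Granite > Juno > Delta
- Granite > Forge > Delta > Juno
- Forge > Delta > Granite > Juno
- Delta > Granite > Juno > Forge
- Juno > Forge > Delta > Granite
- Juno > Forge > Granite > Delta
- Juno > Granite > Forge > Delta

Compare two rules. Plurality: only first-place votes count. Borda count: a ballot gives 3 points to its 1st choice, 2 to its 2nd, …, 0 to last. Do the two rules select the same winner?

Plurality first-place counts: Delta 1, Forge 2, Granite 1, Juno 3 → Juno.
Borda totals: Delta 7, Forge 13, Granite 11, Juno 11 → Forge.
The two rules disagree: plurality picks Juno, Borda picks Forge.

No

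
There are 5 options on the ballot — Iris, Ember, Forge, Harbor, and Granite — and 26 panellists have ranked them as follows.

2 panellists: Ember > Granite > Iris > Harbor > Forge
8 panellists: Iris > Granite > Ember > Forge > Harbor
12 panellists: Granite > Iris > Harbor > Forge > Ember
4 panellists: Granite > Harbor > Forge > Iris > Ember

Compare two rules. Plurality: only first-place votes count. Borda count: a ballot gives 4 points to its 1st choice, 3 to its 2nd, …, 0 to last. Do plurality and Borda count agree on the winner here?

Yes

Plurality first-place counts: Iris 8, Ember 2, Forge 0, Harbor 0, Granite 16 → Granite.
Borda totals: Iris 76, Ember 24, Forge 28, Harbor 38, Granite 94 → Granite.
The two rules agree on Granite.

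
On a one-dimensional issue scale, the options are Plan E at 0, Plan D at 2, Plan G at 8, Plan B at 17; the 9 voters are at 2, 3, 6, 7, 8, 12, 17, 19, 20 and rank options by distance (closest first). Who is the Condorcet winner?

Plan G

With single-peaked preferences on a line, the Condorcet winner is the candidate closest to the median voter.
The median voter (position 8) is closest to Plan G at 8.
Check: Plan G vs Plan B — voters closer to Plan G: 6 of 9.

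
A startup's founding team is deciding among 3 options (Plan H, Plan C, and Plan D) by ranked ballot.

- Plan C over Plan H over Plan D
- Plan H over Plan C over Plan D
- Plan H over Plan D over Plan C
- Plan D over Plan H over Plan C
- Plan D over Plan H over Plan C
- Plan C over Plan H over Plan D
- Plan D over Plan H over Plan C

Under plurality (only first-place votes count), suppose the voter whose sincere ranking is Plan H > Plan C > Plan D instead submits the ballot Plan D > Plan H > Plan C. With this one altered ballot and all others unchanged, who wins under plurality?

First-place totals with the altered ballot: Plan H 1, Plan C 2, Plan D 4.
The winner is unchanged: still Plan D.

Plan D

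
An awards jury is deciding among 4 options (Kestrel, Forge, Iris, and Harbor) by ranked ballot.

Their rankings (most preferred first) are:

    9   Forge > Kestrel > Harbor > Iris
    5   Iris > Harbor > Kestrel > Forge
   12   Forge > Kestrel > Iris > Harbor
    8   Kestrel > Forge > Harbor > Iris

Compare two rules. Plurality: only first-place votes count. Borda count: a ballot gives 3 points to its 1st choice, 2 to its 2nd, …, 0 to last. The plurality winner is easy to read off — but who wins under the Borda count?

Forge

Plurality first-place counts: Kestrel 8, Forge 21, Iris 5, Harbor 0 → Forge.
Borda totals: Kestrel 71, Forge 79, Iris 27, Harbor 27 → Forge.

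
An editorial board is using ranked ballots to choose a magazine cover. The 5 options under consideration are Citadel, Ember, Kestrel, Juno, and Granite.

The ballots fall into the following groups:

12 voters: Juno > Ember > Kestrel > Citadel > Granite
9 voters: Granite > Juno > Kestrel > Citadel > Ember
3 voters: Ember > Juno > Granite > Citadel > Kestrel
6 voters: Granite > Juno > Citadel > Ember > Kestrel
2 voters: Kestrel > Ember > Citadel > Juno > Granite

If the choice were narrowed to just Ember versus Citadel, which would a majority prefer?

Ember

Ballots ranking Ember above Citadel: 12+3+2 = 17.
Ballots ranking Citadel above Ember: 9+6 = 15.
Ember wins the head-to-head, 17–15.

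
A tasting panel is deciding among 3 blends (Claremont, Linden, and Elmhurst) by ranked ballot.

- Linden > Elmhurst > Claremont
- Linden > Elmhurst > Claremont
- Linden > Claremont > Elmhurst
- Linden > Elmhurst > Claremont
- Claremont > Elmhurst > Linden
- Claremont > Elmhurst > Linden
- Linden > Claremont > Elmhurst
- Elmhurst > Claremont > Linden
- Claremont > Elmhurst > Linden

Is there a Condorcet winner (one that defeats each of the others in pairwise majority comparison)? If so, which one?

Linden

Head-to-head results (9 voters total):
Claremont vs Linden: Linden wins 5–4.
Claremont vs Elmhurst: Claremont wins 5–4.
Linden vs Elmhurst: Linden wins 5–4.
Linden beats each rival — Claremont (5–4), Elmhurst (5–4) — so Linden is the Condorcet winner.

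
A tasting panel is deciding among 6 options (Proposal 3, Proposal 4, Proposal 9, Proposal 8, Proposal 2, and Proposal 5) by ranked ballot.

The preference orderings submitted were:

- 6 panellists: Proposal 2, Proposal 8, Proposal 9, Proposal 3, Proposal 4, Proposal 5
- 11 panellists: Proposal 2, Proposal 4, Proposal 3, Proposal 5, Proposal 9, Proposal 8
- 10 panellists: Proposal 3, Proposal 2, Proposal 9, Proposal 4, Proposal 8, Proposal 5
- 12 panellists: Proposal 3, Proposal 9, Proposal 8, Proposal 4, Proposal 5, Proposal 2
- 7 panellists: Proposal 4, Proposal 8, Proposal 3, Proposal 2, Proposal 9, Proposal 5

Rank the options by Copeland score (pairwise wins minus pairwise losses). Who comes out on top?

Proposal 3

Pairwise results:
  Proposal 3 vs Proposal 4: Proposal 3 wins 28–18.
  Proposal 3 vs Proposal 9: Proposal 3 wins 40–6.
  Proposal 3 vs Proposal 8: Proposal 3 wins 33–13.
  Proposal 3 vs Proposal 2: Proposal 3 wins 29–17.
  Proposal 3 vs Proposal 5: Proposal 3 wins 46–0.
  Proposal 4 vs Proposal 9: Proposal 9 wins 28–18.
  Proposal 4 vs Proposal 8: Proposal 4 wins 28–18.
  Proposal 4 vs Proposal 2: Proposal 2 wins 27–19.
  Proposal 4 vs Proposal 5: Proposal 4 wins 46–0.
  Proposal 9 vs Proposal 8: Proposal 9 wins 33–13.
  Proposal 9 vs Proposal 2: Proposal 2 wins 34–12.
  Proposal 9 vs Proposal 5: Proposal 9 wins 35–11.
  Proposal 8 vs Proposal 2: Proposal 2 wins 27–19.
  Proposal 8 vs Proposal 5: Proposal 8 wins 35–11.
  Proposal 2 vs Proposal 5: Proposal 2 wins 34–12.
Copeland scores (wins − losses):
  Proposal 3: 5 − 0 = 5
  Proposal 4: 2 − 3 = -1
  Proposal 9: 3 − 2 = 1
  Proposal 8: 1 − 4 = -3
  Proposal 2: 4 − 1 = 3
  Proposal 5: 0 − 5 = -5
Proposal 3 has the best Copeland score.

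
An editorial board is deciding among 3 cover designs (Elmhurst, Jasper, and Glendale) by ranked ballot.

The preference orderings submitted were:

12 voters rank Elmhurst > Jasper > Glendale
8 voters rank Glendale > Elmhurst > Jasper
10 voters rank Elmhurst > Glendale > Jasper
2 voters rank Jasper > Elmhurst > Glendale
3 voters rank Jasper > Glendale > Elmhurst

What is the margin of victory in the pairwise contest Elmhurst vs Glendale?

Ballots ranking Elmhurst above Glendale: 12+10+2 = 24.
Ballots ranking Glendale above Elmhurst: 8+3 = 11.
Elmhurst wins 24–11, a margin of 13.

13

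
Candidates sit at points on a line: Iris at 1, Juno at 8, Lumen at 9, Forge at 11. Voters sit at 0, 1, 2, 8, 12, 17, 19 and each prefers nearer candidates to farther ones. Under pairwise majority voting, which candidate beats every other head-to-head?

With single-peaked preferences on a line, the Condorcet winner is the candidate closest to the median voter.
The median voter (position 8) is closest to Juno at 8.
Check: Juno vs Lumen — voters closer to Juno: 4 of 7.

Juno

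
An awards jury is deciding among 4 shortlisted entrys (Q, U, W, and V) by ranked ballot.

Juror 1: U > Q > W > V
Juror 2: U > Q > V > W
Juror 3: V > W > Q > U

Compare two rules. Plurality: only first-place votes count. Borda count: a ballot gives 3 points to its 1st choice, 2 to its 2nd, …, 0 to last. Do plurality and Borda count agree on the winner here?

Plurality first-place counts: Q 0, U 2, W 0, V 1 → U.
Borda totals: Q 5, U 6, W 3, V 4 → U.
The two rules agree on U.

Yes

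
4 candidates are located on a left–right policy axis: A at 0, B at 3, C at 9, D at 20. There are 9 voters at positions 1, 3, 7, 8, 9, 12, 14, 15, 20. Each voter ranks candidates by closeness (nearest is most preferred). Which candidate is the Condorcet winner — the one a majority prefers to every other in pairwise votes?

With single-peaked preferences on a line, the Condorcet winner is the candidate closest to the median voter.
The median voter (position 9) is closest to C at 9.
Check: C vs A — voters closer to C: 7 of 9.

C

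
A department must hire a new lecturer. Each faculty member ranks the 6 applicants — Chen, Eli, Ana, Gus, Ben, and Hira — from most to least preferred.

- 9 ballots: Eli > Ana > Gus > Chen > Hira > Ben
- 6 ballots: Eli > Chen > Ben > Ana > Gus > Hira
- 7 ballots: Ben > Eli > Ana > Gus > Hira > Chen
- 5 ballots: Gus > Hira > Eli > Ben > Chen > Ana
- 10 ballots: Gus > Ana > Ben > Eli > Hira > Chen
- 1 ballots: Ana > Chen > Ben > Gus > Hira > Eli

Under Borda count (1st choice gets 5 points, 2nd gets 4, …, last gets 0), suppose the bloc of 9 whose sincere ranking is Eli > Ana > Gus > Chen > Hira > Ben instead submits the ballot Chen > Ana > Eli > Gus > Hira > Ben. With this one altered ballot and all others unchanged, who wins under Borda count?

Eli

Borda totals with the altered ballot: Chen 78, Eli 120, Ana 114, Gus 115, Ben 96, Hira 47.
The winner is unchanged: still Eli.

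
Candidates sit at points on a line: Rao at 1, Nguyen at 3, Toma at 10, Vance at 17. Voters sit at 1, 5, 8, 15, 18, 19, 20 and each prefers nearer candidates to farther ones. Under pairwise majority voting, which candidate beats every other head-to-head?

Vance

With single-peaked preferences on a line, the Condorcet winner is the candidate closest to the median voter.
The median voter (position 15) is closest to Vance at 17.
Check: Vance vs Rao — voters closer to Vance: 4 of 7.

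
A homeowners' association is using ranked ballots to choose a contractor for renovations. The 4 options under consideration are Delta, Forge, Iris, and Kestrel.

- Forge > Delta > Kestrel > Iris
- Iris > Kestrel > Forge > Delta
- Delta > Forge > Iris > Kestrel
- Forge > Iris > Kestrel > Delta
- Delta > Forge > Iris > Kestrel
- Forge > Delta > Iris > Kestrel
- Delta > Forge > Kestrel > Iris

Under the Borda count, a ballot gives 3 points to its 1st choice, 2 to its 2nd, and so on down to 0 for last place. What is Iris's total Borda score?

Borda scores:
  Delta: 2 + 0 + 3 + 0 + 3 + 2 + 3 = 13
  Forge: 3 + 1 + 2 + 3 + 2 + 3 + 2 = 16
  Iris: 0 + 3 + 1 + 2 + 1 + 1 + 0 = 8
  Kestrel: 1 + 2 + 0 + 1 + 0 + 0 + 1 = 5

8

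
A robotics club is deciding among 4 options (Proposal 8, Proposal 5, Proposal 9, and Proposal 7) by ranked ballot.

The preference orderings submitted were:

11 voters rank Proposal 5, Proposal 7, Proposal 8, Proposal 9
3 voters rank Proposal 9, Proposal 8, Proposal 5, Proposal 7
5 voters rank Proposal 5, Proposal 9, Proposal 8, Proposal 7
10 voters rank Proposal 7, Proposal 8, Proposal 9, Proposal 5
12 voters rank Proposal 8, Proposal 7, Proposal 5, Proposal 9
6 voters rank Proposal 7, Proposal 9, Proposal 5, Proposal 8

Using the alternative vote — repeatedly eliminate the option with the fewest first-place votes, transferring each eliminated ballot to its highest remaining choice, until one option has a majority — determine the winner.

Round 1: Proposal 5 16, Proposal 7 16, Proposal 8 12, Proposal 9 3. Proposal 9 has the fewest and is eliminated.
Round 2: Proposal 5 16, Proposal 7 16, Proposal 8 15. Proposal 8 has the fewest and is eliminated.
Round 3: Proposal 7 28, Proposal 5 19. Proposal 7 has a majority.

Proposal 7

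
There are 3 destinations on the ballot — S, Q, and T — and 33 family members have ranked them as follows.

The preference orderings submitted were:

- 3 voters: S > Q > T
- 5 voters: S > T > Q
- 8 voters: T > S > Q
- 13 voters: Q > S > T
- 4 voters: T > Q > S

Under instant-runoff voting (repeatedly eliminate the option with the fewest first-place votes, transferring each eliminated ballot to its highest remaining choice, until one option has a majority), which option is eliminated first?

Round 1: Q 13, T 12, S 8. S has the fewest and is eliminated.
Round 2: T 17, Q 16. T has a majority.

S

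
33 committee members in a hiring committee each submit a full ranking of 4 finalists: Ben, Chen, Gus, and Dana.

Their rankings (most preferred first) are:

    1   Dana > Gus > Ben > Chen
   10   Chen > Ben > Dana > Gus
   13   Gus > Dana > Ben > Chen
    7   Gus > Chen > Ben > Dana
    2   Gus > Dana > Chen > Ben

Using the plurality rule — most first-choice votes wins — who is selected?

First-place vote totals:
  Ben: 0
  Chen: 10
  Gus: 22
  Dana: 1
Gus has the most first-place votes.

Gus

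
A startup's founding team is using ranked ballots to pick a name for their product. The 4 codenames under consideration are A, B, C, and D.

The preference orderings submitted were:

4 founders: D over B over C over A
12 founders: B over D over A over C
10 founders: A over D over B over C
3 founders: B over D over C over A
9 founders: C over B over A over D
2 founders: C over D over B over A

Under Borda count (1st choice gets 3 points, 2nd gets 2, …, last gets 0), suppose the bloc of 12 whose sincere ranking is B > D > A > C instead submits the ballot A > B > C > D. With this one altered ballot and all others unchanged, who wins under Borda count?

Borda totals with the altered ballot: A 75, B 71, C 52, D 42.
The switch changes the winner from B to A.

A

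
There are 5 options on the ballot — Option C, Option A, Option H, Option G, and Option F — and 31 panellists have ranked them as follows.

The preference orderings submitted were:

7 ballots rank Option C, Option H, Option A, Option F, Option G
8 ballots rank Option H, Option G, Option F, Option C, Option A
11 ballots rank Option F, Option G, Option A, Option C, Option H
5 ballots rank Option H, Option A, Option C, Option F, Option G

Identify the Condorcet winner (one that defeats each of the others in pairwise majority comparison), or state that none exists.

Head-to-head results (31 voters total):
Option C vs Option A: Option A wins 16–15.
Option C vs Option H: Option C wins 18–13.
Option C vs Option G: Option G wins 19–12.
Option C vs Option F: Option F wins 19–12.
Option A vs Option H: Option H wins 20–11.
Option A vs Option G: Option G wins 19–12.
Option A vs Option F: Option F wins 19–12.
Option H vs Option G: Option H wins 20–11.
Option H vs Option F: Option H wins 20–11.
Option G vs Option F: Option F wins 23–8.
No candidate beats all others: Option C beats Option H beats Option A beats Option C, a majority cycle.

No Condorcet winner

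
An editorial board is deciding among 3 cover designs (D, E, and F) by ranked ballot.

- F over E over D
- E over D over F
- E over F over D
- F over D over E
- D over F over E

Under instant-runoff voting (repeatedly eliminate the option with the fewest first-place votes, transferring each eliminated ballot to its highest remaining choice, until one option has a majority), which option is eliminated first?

D

Round 1: E 2, F 2, D 1. D has the fewest and is eliminated.
Round 2: F 3, E 2. F has a majority.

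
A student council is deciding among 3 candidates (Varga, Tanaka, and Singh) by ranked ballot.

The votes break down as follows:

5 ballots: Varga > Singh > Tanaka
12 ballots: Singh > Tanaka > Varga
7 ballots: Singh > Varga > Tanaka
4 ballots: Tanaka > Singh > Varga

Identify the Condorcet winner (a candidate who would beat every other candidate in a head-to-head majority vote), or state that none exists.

Head-to-head results (28 voters total):
Varga vs Tanaka: Tanaka wins 16–12.
Varga vs Singh: Singh wins 23–5.
Tanaka vs Singh: Singh wins 24–4.
Singh beats each rival — Varga (23–5), Tanaka (24–4) — so Singh is the Condorcet winner.

Singh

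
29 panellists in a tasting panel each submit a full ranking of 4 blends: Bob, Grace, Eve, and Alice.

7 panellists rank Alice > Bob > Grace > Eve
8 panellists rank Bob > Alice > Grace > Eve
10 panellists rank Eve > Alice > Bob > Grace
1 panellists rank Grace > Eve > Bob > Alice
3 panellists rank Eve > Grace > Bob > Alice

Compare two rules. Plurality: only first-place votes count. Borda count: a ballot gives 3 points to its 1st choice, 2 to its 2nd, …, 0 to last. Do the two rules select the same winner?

No

Plurality first-place counts: Bob 8, Grace 1, Eve 13, Alice 7 → Eve.
Borda totals: Bob 52, Grace 24, Eve 41, Alice 57 → Alice.
The two rules disagree: plurality picks Eve, Borda picks Alice.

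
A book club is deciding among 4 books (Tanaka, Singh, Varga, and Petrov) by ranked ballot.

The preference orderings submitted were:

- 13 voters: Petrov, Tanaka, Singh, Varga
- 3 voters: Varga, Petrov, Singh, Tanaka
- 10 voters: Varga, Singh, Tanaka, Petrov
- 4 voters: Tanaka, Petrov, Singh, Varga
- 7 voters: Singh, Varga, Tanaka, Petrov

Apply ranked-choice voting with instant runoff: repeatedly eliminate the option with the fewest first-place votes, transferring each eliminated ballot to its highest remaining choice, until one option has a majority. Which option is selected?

Varga

Round 1: Varga 13, Petrov 13, Singh 7, Tanaka 4. Tanaka has the fewest and is eliminated.
Round 2: Petrov 17, Varga 13, Singh 7. Singh has the fewest and is eliminated.
Round 3: Varga 20, Petrov 17. Varga has a majority.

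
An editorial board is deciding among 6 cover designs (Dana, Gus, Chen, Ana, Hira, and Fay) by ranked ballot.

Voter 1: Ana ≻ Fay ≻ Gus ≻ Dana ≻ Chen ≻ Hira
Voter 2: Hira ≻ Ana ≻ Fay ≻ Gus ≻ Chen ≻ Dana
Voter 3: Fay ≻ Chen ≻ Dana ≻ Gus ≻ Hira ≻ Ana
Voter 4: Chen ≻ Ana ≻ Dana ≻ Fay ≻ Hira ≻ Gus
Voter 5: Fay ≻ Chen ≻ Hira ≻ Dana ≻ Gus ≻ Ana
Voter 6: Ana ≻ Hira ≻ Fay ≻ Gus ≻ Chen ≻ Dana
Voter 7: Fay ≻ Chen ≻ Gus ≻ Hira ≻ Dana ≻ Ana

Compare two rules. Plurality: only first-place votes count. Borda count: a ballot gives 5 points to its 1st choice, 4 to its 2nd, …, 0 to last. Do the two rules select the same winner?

Plurality first-place counts: Dana 0, Gus 0, Chen 1, Ana 2, Hira 1, Fay 3 → Fay.
Borda totals: Dana 11, Gus 13, Chen 20, Ana 18, Hira 16, Fay 27 → Fay.
The two rules agree on Fay.

Yes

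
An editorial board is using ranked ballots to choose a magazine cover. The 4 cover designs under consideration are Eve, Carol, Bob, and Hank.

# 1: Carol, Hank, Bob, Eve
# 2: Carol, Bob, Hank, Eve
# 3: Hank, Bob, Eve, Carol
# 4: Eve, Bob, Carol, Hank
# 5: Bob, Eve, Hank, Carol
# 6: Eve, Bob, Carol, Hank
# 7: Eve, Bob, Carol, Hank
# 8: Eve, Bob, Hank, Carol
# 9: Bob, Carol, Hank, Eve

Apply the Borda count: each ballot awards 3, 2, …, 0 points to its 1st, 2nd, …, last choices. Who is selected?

Bob

Borda scores:
  Eve: 0 + 0 + 1 + 3 + 2 + 3 + 3 + 3 + 0 = 15
  Carol: 3 + 3 + 0 + 1 + 0 + 1 + 1 + 0 + 2 = 11
  Bob: 1 + 2 + 2 + 2 + 3 + 2 + 2 + 2 + 3 = 19
  Hank: 2 + 1 + 3 + 0 + 1 + 0 + 0 + 1 + 1 = 9
Bob has the highest total.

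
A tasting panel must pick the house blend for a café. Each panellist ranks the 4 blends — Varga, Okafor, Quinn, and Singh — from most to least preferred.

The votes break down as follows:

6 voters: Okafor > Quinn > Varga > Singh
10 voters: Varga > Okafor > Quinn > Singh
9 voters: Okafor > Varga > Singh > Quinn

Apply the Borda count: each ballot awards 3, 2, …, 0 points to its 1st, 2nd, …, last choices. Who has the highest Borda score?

Borda scores:
  Varga: 6·1 + 10·3 + 9·2 = 54
  Okafor: 6·3 + 10·2 + 9·3 = 65
  Quinn: 6·2 + 10·1 + 9·0 = 22
  Singh: 6·0 + 10·0 + 9·1 = 9
Okafor has the highest total.

Okafor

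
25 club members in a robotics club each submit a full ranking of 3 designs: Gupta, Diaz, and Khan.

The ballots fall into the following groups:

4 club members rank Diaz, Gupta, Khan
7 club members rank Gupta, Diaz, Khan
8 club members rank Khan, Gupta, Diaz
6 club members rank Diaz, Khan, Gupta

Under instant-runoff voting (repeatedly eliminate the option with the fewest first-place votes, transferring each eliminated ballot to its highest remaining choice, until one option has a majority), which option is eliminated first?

Gupta

Round 1: Diaz 10, Khan 8, Gupta 7. Gupta has the fewest and is eliminated.
Round 2: Diaz 17, Khan 8. Diaz has a majority.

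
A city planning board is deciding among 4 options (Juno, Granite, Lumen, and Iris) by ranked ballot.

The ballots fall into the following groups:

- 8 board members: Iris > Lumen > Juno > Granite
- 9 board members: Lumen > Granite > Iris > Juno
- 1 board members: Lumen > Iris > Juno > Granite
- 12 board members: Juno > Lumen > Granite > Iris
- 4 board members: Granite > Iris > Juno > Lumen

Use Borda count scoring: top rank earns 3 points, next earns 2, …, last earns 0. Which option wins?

Borda scores:
  Juno: 8·1 + 9·0 + 1 + 12·3 + 4·1 = 49
  Granite: 8·0 + 9·2 + 0 + 12·1 + 4·3 = 42
  Lumen: 8·2 + 9·3 + 3 + 12·2 + 4·0 = 70
  Iris: 8·3 + 9·1 + 2 + 12·0 + 4·2 = 43
Lumen has the highest total.

Lumen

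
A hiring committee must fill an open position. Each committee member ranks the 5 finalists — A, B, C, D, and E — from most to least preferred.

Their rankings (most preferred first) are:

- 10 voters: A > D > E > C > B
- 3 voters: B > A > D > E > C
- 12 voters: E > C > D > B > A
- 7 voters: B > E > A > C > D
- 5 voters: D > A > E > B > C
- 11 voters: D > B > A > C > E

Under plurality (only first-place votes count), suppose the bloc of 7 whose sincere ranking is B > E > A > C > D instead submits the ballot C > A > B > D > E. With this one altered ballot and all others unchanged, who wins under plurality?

First-place totals with the altered ballot: A 10, B 3, C 7, D 16, E 12.
The winner is unchanged: still D.

D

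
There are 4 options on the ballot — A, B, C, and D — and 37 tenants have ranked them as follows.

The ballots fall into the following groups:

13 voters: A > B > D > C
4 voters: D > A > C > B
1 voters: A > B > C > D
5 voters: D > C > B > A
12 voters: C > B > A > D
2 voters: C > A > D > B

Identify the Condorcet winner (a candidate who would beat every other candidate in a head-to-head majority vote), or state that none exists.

Head-to-head results (37 voters total):
A vs B: A wins 20–17.
A vs C: C wins 19–18.
A vs D: A wins 28–9.
B vs C: C wins 23–14.
B vs D: B wins 26–11.
C vs D: D wins 22–15.
No candidate beats all others: A beats D beats C beats A, a majority cycle.

No Condorcet winner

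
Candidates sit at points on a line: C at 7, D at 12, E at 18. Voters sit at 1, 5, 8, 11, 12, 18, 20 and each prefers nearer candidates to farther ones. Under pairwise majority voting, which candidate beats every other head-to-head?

With single-peaked preferences on a line, the Condorcet winner is the candidate closest to the median voter.
The median voter (position 11) is closest to D at 12.
Check: D vs C — voters closer to D: 4 of 7.

D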